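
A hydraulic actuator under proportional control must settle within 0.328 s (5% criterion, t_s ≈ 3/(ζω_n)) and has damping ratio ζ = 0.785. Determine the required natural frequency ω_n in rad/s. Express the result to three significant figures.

Rearranging t_s ≈ 3/(ζω_n) gives ω_n = 3/(ζ·t_s) = 3/(0.785 × 0.328) = 11.7 rad/s.

ω_n ≈ 11.7 rad/s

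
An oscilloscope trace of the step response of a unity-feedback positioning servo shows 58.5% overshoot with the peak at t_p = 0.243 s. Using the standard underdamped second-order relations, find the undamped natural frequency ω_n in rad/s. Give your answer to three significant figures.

ω_n ≈ 13.1 rad/s

ζ from %OS: ζ = |ln 0.585|/√(π²+ln²0.585) = 0.168.
t_p = π/ω_d ⇒ ω_d = 12.9 rad/s; then ω_n = ω_d/√(1−ζ²) = 13.1 rad/s.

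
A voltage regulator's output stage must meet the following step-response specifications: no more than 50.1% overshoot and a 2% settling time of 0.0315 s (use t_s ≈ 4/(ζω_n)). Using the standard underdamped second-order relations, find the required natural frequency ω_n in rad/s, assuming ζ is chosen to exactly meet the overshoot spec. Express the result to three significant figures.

From %OS = 100·exp(−πζ/√(1−ζ²)), invert to get ζ = −ln(OS)/√(π² + ln²(OS)) with OS = 0.501.
−ln 0.501 = 0.6911, so ζ = 0.6911/√(π² + 0.4777) = 0.215.
From t_s ≈ 4/(ζω_n): ω_n = 4/(ζ·t_s) = 4/(0.215·0.0315) = 591 rad/s.

ω_n ≈ 591 rad/s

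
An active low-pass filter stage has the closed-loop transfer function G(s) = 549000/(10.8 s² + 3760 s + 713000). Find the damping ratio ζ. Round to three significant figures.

ζ ≈ 0.677

Dividing through by 10.8: denominator becomes s² + 348.1 s + 66020.
So ω_n = √66020 = 257 rad/s and ζ = 348.1/(2·257) = 0.677.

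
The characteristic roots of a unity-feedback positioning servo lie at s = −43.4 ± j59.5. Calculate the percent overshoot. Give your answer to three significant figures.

%OS ≈ 10.1%

The poles are at −σ ± jω_d with σ = 43.4 and ω_d = 59.5, so ω_n = √(σ²+ω_d²) = 73.6 rad/s and ζ = σ/ω_n = 0.589.
%OS = 100·exp(−πζ/√(1−ζ²)) = 10.1%.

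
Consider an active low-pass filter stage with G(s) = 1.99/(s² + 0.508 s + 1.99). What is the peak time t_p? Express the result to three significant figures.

ω_n = √1.99 = 1.41 rad/s; ζ = 0.508/(2·1.41) = 0.180.
ω_d = ω_n√(1−ζ²) = 1.39 rad/s. Then t_p = π/ω_d = 2.26 s.

t_p ≈ 2.26 s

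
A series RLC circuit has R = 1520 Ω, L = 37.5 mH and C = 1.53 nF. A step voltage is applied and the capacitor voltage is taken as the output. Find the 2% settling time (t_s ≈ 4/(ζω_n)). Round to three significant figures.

For a series RLC circuit (capacitor voltage as output), ω_n = 1/√(LC) = 1/√(37.5 mH · 1.53 nF) = 132000 rad/s.
ζ = (R/2)·√(C/L) = (1520/2)·√(1.53 nF/37.5 mH) = 0.154.
t_s ≈ 4/(ζω_n) = 0.000197 s.

t_s ≈ 0.000197 s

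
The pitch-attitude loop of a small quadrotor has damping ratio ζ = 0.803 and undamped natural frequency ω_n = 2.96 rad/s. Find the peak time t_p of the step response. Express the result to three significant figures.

t_p ≈ 1.78 s

The damped frequency is ω_d = ω_n√(1−ζ²) = 2.96·√(1−0.645) = 1.76 rad/s.
Peak time t_p = π/ω_d = π/1.76 = 1.78 s.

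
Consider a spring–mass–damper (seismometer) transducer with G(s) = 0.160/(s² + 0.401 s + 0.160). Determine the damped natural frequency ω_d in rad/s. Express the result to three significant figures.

ω_d ≈ 0.346 rad/s

Matching coefficients with s² + 2ζω_n s + ω_n² gives ω_n² = 0.160 ⇒ ω_n = 0.400 rad/s, and ζ = 0.401/(2ω_n) = 0.501.
The damped frequency ω_d = ω_n√(1−ζ²) = 0.346 rad/s.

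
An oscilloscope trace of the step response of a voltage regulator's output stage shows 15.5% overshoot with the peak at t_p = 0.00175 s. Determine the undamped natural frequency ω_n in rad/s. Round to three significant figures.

ω_n ≈ 2090 rad/s

The overshoot fixes ζ = −ln(OS)/√(π²+ln²(OS)) = 0.510.
From t_p = π/ω_d, ω_d = π/0.00175 = 1800 rad/s, so ω_n = ω_d/√(1−ζ²) = 2090 rad/s.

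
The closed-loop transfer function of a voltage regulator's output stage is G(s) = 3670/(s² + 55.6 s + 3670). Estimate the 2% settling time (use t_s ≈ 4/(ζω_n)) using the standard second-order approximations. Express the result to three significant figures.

t_s ≈ 0.144 s

Comparing the denominator to s² + 2ζω_n s + ω_n²: ω_n = √3670 = 60.6 rad/s, and 2ζω_n = 55.6 so ζ = 55.6/(2·60.6) = 0.459.
t_s ≈ 4/(ζω_n) = 4/(0.459·60.6) = 0.144 s.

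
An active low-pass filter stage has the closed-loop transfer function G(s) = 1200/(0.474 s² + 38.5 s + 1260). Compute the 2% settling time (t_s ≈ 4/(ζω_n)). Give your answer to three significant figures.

Dividing through by 0.474: denominator becomes s² + 81.22 s + 2658.
So ω_n = √2658 = 51.6 rad/s and ζ = 81.22/(2·51.6) = 0.788.
t_s ≈ 4/(ζω_n) = 0.0985 s.

t_s ≈ 0.0985 s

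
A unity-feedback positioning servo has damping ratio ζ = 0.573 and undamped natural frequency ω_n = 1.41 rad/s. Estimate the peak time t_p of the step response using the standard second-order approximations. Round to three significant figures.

The damped frequency is ω_d = ω_n√(1−ζ²) = 1.41·√(1−0.328) = 1.16 rad/s.
Peak time t_p = π/ω_d = π/1.16 = 2.72 s.

t_p ≈ 2.72 s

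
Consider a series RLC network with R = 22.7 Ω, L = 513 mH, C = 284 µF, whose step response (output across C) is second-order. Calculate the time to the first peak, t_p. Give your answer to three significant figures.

For a series RLC circuit (capacitor voltage as output), ω_n = 1/√(LC) = 1/√(513 mH · 284 µF) = 82.8 rad/s.
ζ = (R/2)·√(C/L) = (22.7/2)·√(284 µF/513 mH) = 0.267.
The damped frequency ω_d = ω_n√(1−ζ²) = 79.8 rad/s. t_p = π/ω_d = 0.0393 s.

t_p ≈ 0.0393 s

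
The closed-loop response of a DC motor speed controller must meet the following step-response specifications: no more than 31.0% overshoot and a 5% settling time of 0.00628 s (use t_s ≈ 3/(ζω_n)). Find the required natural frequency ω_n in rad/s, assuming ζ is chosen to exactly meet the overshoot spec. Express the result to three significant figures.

ω_n ≈ 1370 rad/s

ζ = −ln(OS)/√(π² + (ln OS)²). With OS = 0.310, ln OS = −1.171 and ζ = 1.171/3.353 = 0.349.
Then ω_n = 3/(ζ t_s) = 3/(0.349 × 0.00628) = 1370 rad/s.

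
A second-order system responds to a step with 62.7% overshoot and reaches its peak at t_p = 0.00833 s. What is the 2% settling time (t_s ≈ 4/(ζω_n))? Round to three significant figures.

The overshoot fixes ζ = −ln(OS)/√(π²+ln²(OS)) = 0.147.
From t_p = π/ω_d, ω_d = π/0.00833 = 377 rad/s, so ω_n = ω_d/√(1−ζ²) = 381 rad/s.
t_s ≈ 4/(ζω_n) = 4/(0.147·381) = 0.0714 s.

t_s ≈ 0.0714 s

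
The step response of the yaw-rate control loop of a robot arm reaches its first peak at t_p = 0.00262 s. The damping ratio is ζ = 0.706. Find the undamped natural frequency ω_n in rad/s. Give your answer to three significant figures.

Peak time t_p = π/ω_d, so ω_d = π/t_p = π/0.00262 = 1200 rad/s.
ω_n = ω_d/√(1−ζ²) = 1200/√0.502 = 1690 rad/s.

ω_n ≈ 1690 rad/s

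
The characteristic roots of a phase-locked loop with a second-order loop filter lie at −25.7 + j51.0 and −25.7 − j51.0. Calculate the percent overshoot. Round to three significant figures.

%OS ≈ 20.5%

With σ = 25.7, ω_d = 51.0: ω_n = √(σ²+ω_d²) = 57.1 rad/s, ζ = σ/ω_n = 0.450.
%OS = 100 e^{−πζ/√(1−ζ²)} with ζ = 0.450 gives 20.5%.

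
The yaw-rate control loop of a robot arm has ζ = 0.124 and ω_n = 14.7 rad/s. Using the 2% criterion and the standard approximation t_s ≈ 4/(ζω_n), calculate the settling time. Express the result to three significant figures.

t_s ≈ 2.19 s

t_s ≈ 4/(ζω_n) = 4/(0.124 × 14.7) = 2.19 s.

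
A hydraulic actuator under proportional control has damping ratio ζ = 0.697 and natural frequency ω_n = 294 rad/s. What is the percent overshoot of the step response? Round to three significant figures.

%OS ≈ 4.72%

For an underdamped second-order system, %OS = 100·exp(−πζ/√(1−ζ²)).
πζ/√(1−ζ²) = π·0.697/√(1−0.486) = 3.054, so %OS = 100·e^(−3.054) = 4.72%.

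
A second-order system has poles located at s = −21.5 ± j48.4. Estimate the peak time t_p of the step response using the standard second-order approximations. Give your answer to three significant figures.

t_p ≈ 0.0649 s

t_p = π/ω_d with ω_d = 48.4 (the imaginary part), so t_p = 0.0649 s.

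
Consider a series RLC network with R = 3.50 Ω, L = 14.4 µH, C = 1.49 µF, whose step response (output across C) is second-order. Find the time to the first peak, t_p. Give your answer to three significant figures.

For a series RLC circuit (capacitor voltage as output), ω_n = 1/√(LC) = 1/√(14.4 µH · 1.49 µF) = 216000 rad/s.
ζ = (R/2)·√(C/L) = (3.50/2)·√(1.49 µF/14.4 µH) = 0.563.
The damped frequency ω_d = ω_n√(1−ζ²) = 178000 rad/s. t_p = π/ω_d = 0.0000176 s.

t_p ≈ 0.0000176 s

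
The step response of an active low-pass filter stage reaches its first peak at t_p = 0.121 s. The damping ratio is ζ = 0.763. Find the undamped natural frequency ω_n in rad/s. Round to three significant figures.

Peak time t_p = π/ω_d, so ω_d = π/t_p = π/0.121 = 26.0 rad/s.
ω_n = ω_d/√(1−ζ²) = 26.0/√0.418 = 40.2 rad/s.

ω_n ≈ 40.2 rad/s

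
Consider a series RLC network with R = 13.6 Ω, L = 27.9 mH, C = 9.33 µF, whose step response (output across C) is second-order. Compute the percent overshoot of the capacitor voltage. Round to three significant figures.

%OS ≈ 67.5%

For a series RLC circuit (capacitor voltage as output), ω_n = 1/√(LC) = 1/√(27.9 mH · 9.33 µF) = 1960 rad/s.
ζ = (R/2)·√(C/L) = (13.6/2)·√(9.33 µF/27.9 mH) = 0.124.
%OS = 100·exp(−πζ/√(1−ζ²)) = 67.5%.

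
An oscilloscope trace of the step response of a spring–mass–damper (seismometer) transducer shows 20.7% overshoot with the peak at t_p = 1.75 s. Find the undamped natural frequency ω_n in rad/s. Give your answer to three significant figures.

ω_n ≈ 2.01 rad/s

ζ from %OS: ζ = |ln 0.207|/√(π²+ln²0.207) = 0.448.
From t_p = π/ω_d, ω_d = π/1.75 = 1.80 rad/s, so ω_n = ω_d/√(1−ζ²) = 2.01 rad/s.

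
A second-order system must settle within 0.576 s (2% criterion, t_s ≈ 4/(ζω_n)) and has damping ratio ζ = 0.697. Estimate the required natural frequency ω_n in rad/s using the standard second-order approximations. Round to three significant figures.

ω_n ≈ 9.96 rad/s

Rearranging t_s ≈ 4/(ζω_n) gives ω_n = 4/(ζ·t_s) = 4/(0.697 × 0.576) = 9.96 rad/s.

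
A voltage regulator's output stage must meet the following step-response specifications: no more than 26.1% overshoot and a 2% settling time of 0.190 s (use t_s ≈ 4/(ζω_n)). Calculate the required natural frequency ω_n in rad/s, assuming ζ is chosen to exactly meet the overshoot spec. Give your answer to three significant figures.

From %OS = 100·exp(−πζ/√(1−ζ²)), invert to get ζ = −ln(OS)/√(π² + ln²(OS)) with OS = 0.261.
−ln 0.261 = 1.343, so ζ = 1.343/√(π² + 1.804) = 0.393.
From t_s ≈ 4/(ζω_n): ω_n = 4/(ζ·t_s) = 4/(0.393·0.190) = 53.6 rad/s.

ω_n ≈ 53.6 rad/s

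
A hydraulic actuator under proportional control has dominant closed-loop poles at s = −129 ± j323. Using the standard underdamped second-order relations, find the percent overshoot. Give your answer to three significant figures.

With σ = 129, ω_d = 323: ω_n = √(σ²+ω_d²) = 348 rad/s, ζ = σ/ω_n = 0.371.
Overshoot: exp(−π·0.371/√(1−0.371²)) = 0.285, i.e. 28.5%.

%OS ≈ 28.5%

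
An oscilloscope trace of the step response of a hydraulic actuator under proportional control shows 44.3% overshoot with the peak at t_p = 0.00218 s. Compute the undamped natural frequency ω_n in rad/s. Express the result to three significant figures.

From the overshoot, ζ = −ln(OS)/√(π²+ln²(OS)) = 0.251.
t_p = π/ω_d ⇒ ω_d = 1440 rad/s; then ω_n = ω_d/√(1−ζ²) = 1490 rad/s.

ω_n ≈ 1490 rad/s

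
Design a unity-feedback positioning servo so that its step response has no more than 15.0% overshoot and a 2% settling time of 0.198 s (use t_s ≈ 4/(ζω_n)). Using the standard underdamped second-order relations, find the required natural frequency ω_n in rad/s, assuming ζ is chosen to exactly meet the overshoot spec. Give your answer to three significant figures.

ζ = −ln(OS)/√(π² + (ln OS)²). With OS = 0.150, ln OS = −1.897 and ζ = 1.897/3.670 = 0.517.
From t_s ≈ 4/(ζω_n): ω_n = 4/(ζ·t_s) = 4/(0.517·0.198) = 39.1 rad/s.

ω_n ≈ 39.1 rad/s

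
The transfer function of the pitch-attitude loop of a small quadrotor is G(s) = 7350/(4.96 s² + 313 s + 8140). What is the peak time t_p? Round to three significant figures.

t_p ≈ 0.124 s

Dividing through by 4.96: denominator becomes s² + 63.10 s + 1641.
So ω_n = √1641 = 40.5 rad/s and ζ = 63.10/(2·40.5) = 0.779.
ω_d = 40.5·√(1 − 0.779²) = 25.4 rad/s. t_p = π/ω_d = 0.124 s.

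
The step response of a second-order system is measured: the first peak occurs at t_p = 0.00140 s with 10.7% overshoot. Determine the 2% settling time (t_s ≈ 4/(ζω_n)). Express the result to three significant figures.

t_s ≈ 0.00251 s

ζ from %OS: ζ = |ln 0.107|/√(π²+ln²0.107) = 0.580.
From t_p = π/ω_d, ω_d = π/0.00140 = 2240 rad/s, so ω_n = ω_d/√(1−ζ²) = 2750 rad/s.
t_s ≈ 4/(ζω_n) = 4/(0.580·2750) = 0.00251 s.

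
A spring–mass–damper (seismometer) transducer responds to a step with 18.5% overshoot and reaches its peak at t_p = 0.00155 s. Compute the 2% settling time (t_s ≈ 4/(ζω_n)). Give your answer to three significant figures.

From the overshoot, ζ = −ln(OS)/√(π²+ln²(OS)) = 0.473.
t_p = π/ω_d ⇒ ω_d = 2030 rad/s; then ω_n = ω_d/√(1−ζ²) = 2300 rad/s.
t_s ≈ 4/(ζω_n) = 4/(0.473·2300) = 0.00367 s.

t_s ≈ 0.00367 s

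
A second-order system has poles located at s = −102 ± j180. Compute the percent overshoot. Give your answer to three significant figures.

%OS ≈ 16.9%

The poles are at −σ ± jω_d with σ = 102 and ω_d = 180, so ω_n = √(σ²+ω_d²) = 207 rad/s and ζ = σ/ω_n = 0.493.
%OS = 100·exp(−πζ/√(1−ζ²)) = 16.9%.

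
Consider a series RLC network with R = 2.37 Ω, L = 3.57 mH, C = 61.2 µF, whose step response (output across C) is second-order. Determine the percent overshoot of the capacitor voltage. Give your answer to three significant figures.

%OS ≈ 61.1%

For a series RLC circuit (capacitor voltage as output), ω_n = 1/√(LC) = 1/√(3.57 mH · 61.2 µF) = 2140 rad/s.
ζ = (R/2)·√(C/L) = (2.37/2)·√(61.2 µF/3.57 mH) = 0.155.
%OS = 100·exp(−πζ/√(1−ζ²)) = 61.1%.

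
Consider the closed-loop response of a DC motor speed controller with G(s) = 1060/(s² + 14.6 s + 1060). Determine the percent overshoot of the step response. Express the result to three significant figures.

%OS ≈ 48.5%

Comparing the denominator to s² + 2ζω_n s + ω_n²: ω_n = √1060 = 32.6 rad/s, and 2ζω_n = 14.6 so ζ = 14.6/(2·32.6) = 0.224.
Overshoot: exp(−π·0.224/√(1−0.224²)) = 0.485, i.e. 48.5%.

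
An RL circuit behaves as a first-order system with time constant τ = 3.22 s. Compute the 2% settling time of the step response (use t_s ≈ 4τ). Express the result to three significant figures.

t_s ≈ 12.9 s

t_s ≈ 4τ = 12.9 s.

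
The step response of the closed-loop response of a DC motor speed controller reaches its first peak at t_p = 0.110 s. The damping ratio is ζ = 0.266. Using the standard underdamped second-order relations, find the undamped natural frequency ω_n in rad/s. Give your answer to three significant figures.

Peak time t_p = π/ω_d, so ω_d = π/t_p = π/0.110 = 28.6 rad/s.
ω_n = ω_d/√(1−ζ²) = 28.6/√0.929 = 29.6 rad/s.

ω_n ≈ 29.6 rad/s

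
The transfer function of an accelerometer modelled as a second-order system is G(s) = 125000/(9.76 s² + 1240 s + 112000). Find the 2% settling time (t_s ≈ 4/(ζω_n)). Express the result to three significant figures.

t_s ≈ 0.0630 s

Dividing through by 9.76: denominator becomes s² + 127.0 s + 11480.
So ω_n = √11480 = 107 rad/s and ζ = 127.0/(2·107) = 0.593.
t_s ≈ 4/(ζω_n) = 0.0630 s.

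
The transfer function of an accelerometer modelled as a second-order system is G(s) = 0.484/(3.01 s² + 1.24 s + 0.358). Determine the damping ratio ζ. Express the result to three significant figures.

Dividing through by 3.01: denominator becomes s² + 0.4120 s + 0.1189.
So ω_n = √0.1189 = 0.345 rad/s and ζ = 0.4120/(2·0.345) = 0.597.

ζ ≈ 0.597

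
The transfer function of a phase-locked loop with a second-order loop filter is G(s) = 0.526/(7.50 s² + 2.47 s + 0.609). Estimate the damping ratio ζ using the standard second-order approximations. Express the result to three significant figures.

ζ ≈ 0.578

Dividing through by 7.50: denominator becomes s² + 0.3293 s + 0.08120.
So ω_n = √0.08120 = 0.285 rad/s and ζ = 0.3293/(2·0.285) = 0.578.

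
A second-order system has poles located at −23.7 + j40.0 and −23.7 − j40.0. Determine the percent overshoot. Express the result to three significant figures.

With σ = 23.7, ω_d = 40.0: ω_n = √(σ²+ω_d²) = 46.5 rad/s, ζ = σ/ω_n = 0.510.
Overshoot: exp(−π·0.510/√(1−0.510²)) = 0.155, i.e. 15.5%.

%OS ≈ 15.5%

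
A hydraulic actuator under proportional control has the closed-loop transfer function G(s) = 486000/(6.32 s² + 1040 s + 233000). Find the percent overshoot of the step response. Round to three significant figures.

Dividing through by 6.32: denominator becomes s² + 164.6 s + 36870.
So ω_n = √36870 = 192 rad/s and ζ = 164.6/(2·192) = 0.429.
%OS = 100·exp(−πζ/√(1−ζ²)) = 22.5%.

%OS ≈ 22.5%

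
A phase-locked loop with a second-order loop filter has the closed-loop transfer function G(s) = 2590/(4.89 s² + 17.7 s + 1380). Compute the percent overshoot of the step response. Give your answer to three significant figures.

%OS ≈ 71.1%

Dividing through by 4.89: denominator becomes s² + 3.620 s + 282.2.
So ω_n = √282.2 = 16.8 rad/s and ζ = 3.620/(2·16.8) = 0.108.
%OS = 100 e^{−πζ/√(1−ζ²)} with ζ = 0.108 gives 71.1%.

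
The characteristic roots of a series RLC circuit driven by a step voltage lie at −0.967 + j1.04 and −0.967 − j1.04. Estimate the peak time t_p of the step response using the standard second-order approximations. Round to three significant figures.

t_p = π/ω_d with ω_d = 1.04 (the imaginary part), so t_p = 3.02 s.

t_p ≈ 3.02 s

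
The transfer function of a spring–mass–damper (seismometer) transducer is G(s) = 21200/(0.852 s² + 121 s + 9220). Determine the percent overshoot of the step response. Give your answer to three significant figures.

%OS ≈ 5.32%

Dividing through by 0.852: denominator becomes s² + 142.0 s + 10820.
So ω_n = √10820 = 104 rad/s and ζ = 142.0/(2·104) = 0.683.
%OS = 100·exp(−πζ/√(1−ζ²)) = 5.32%.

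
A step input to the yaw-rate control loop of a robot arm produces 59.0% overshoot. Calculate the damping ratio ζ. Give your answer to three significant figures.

ζ ≈ 0.166

ζ = −ln(OS)/√(π² + (ln OS)²). With OS = 0.590, ln OS = −0.5276 and ζ = 0.5276/3.186 = 0.166.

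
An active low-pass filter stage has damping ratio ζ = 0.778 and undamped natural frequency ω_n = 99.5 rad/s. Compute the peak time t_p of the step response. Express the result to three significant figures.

The damped frequency is ω_d = ω_n√(1−ζ²) = 99.5·√(1−0.605) = 62.5 rad/s.
Peak time t_p = π/ω_d = π/62.5 = 0.0503 s.

t_p ≈ 0.0503 s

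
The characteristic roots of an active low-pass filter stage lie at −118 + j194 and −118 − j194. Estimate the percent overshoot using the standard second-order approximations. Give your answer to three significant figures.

|pole| = ω_n = √(118² + 194²) = 227 rad/s; ζ = cos θ = σ/ω_n = 0.520.
%OS = 100 e^{−πζ/√(1−ζ²)} with ζ = 0.520 gives 14.8%.

%OS ≈ 14.8%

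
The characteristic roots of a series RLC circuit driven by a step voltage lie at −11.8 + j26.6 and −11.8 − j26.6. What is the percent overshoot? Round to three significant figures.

%OS ≈ 24.8%

With σ = 11.8, ω_d = 26.6: ω_n = √(σ²+ω_d²) = 29.1 rad/s, ζ = σ/ω_n = 0.406.
Overshoot: exp(−π·0.406/√(1−0.406²)) = 0.248, i.e. 24.8%.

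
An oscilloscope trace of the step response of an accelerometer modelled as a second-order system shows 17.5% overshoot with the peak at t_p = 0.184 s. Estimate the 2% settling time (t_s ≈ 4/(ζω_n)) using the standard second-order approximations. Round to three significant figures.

The overshoot fixes ζ = −ln(OS)/√(π²+ln²(OS)) = 0.485.
t_p = π/ω_d ⇒ ω_d = 17.1 rad/s; then ω_n = ω_d/√(1−ζ²) = 19.5 rad/s.
t_s ≈ 4/(ζω_n) = 4/(0.485·19.5) = 0.422 s.

t_s ≈ 0.422 s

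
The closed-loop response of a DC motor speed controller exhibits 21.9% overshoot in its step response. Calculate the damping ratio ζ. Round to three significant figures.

ζ = −ln(OS)/√(π² + (ln OS)²). With OS = 0.219, ln OS = −1.519 and ζ = 1.519/3.489 = 0.435.

ζ ≈ 0.435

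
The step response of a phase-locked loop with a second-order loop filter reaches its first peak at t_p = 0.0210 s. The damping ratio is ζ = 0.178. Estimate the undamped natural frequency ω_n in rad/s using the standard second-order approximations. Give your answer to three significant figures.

Peak time t_p = π/ω_d, so ω_d = π/t_p = π/0.0210 = 150 rad/s.
ω_n = ω_d/√(1−ζ²) = 150/√0.968 = 152 rad/s.

ω_n ≈ 152 rad/s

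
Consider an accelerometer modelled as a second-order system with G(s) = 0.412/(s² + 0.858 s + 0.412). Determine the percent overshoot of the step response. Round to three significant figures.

ω_n = √0.412 = 0.642 rad/s; ζ = 0.858/(2·0.642) = 0.668.
Overshoot: exp(−π·0.668/√(1−0.668²)) = 0.0594, i.e. 5.94%.

%OS ≈ 5.94%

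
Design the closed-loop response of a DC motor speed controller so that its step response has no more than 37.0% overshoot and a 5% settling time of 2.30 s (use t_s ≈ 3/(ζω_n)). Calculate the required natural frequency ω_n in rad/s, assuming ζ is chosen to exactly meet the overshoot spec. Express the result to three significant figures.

ω_n ≈ 4.32 rad/s

From %OS = 100·exp(−πζ/√(1−ζ²)), invert to get ζ = −ln(OS)/√(π² + ln²(OS)) with OS = 0.370.
−ln 0.370 = 0.9943, so ζ = 0.9943/√(π² + 0.9885) = 0.302.
Then ω_n = 3/(ζ t_s) = 3/(0.302 × 2.30) = 4.32 rad/s.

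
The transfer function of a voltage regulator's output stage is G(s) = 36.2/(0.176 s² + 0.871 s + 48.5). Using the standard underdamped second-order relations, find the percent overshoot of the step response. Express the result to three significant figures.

%OS ≈ 62.3%

Dividing through by 0.176: denominator becomes s² + 4.949 s + 275.6.
So ω_n = √275.6 = 16.6 rad/s and ζ = 4.949/(2·16.6) = 0.149.
%OS = 100 e^{−πζ/√(1−ζ²)} with ζ = 0.149 gives 62.3%.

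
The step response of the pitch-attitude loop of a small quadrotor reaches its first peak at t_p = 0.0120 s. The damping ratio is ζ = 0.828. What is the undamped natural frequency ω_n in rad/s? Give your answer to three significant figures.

ω_n ≈ 467 rad/s

Peak time t_p = π/ω_d, so ω_d = π/t_p = π/0.0120 = 262 rad/s.
ω_n = ω_d/√(1−ζ²) = 262/√0.314 = 467 rad/s.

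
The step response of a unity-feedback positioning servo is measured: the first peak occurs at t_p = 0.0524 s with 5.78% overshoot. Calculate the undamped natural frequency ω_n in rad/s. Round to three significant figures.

ω_n ≈ 81.0 rad/s

ζ from %OS: ζ = |ln 0.0578|/√(π²+ln²0.0578) = 0.672.
t_p = π/ω_d ⇒ ω_d = 60.0 rad/s; then ω_n = ω_d/√(1−ζ²) = 81.0 rad/s.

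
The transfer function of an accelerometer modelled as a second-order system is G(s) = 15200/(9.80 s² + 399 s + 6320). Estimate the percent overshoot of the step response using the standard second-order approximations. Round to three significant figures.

Dividing through by 9.80: denominator becomes s² + 40.71 s + 644.9.
So ω_n = √644.9 = 25.4 rad/s and ζ = 40.71/(2·25.4) = 0.802.
%OS = 100 e^{−πζ/√(1−ζ²)} with ζ = 0.802 gives 1.48%.

%OS ≈ 1.48%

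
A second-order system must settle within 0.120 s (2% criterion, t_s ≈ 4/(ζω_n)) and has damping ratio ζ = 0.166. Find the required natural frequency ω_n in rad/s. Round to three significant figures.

ω_n ≈ 201 rad/s

Rearranging t_s ≈ 4/(ζω_n) gives ω_n = 4/(ζ·t_s) = 4/(0.166 × 0.120) = 201 rad/s.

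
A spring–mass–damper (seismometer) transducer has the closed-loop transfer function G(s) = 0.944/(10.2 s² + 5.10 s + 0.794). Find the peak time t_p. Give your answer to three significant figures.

Dividing through by 10.2: denominator becomes s² + 0.5000 s + 0.07784.
So ω_n = √0.07784 = 0.279 rad/s and ζ = 0.5000/(2·0.279) = 0.896.
ω_d = 0.279·√(1 − 0.896²) = 0.124 rad/s. t_p = π/ω_d = 25.4 s.

t_p ≈ 25.4 s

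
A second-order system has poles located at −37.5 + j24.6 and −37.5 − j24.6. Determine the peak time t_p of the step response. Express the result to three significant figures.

t_p ≈ 0.128 s

t_p = π/ω_d with ω_d = 24.6 (the imaginary part), so t_p = 0.128 s.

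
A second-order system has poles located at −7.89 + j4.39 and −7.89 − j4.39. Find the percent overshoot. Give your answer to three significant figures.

%OS ≈ 0.353%

The poles are at −σ ± jω_d with σ = 7.89 and ω_d = 4.39, so ω_n = √(σ²+ω_d²) = 9.03 rad/s and ζ = σ/ω_n = 0.874.
Overshoot: exp(−π·0.874/√(1−0.874²)) = 0.00353, i.e. 0.353%.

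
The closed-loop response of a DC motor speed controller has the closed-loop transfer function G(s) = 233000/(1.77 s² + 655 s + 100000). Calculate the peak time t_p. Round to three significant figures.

t_p ≈ 0.0211 s

Dividing through by 1.77: denominator becomes s² + 370.1 s + 56500.
So ω_n = √56500 = 238 rad/s and ζ = 370.1/(2·238) = 0.778.
ω_d = 238·√(1 − 0.778²) = 149 rad/s. t_p = π/ω_d = 0.0211 s.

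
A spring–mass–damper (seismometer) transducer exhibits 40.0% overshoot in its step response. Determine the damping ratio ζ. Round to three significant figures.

From %OS = 100·exp(−πζ/√(1−ζ²)), invert to get ζ = −ln(OS)/√(π² + ln²(OS)) with OS = 0.400.
−ln 0.400 = 0.9163, so ζ = 0.9163/√(π² + 0.8396) = 0.280.

ζ ≈ 0.280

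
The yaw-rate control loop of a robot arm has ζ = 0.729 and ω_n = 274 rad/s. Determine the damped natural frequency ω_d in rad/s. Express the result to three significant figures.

ω_d ≈ 188 rad/s

ω_d = ω_n√(1−ζ²) = 274·√0.469 = 188 rad/s.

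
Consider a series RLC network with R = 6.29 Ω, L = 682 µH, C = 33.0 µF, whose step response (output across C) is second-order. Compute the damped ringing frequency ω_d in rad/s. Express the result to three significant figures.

ω_d ≈ 4810 rad/s

For a series RLC circuit (capacitor voltage as output), ω_n = 1/√(LC) = 1/√(682 µH · 33.0 µF) = 6670 rad/s.
ζ = (R/2)·√(C/L) = (6.29/2)·√(33.0 µF/682 µH) = 0.692.
ω_d = ω_n√(1−ζ²) = 4810 rad/s.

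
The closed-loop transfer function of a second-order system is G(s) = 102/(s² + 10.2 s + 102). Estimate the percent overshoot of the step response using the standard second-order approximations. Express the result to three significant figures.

Comparing the denominator to s² + 2ζω_n s + ω_n²: ω_n = √102 = 10.1 rad/s, and 2ζω_n = 10.2 so ζ = 10.2/(2·10.1) = 0.505.
%OS = 100·exp(−πζ/√(1−ζ²)) = 15.9%.

%OS ≈ 15.9%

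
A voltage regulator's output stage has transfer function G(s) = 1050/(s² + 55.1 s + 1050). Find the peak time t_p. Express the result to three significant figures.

Comparing the denominator to s² + 2ζω_n s + ω_n²: ω_n = √1050 = 32.4 rad/s, and 2ζω_n = 55.1 so ζ = 55.1/(2·32.4) = 0.850.
ω_d = 32.4·√(1 − 0.850²) = 17.1 rad/s. Then t_p = π/ω_d = 0.184 s.

t_p ≈ 0.184 s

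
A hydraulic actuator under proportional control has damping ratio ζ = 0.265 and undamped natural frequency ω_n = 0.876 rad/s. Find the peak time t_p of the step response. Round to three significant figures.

The damped frequency is ω_d = ω_n√(1−ζ²) = 0.876·√(1−0.0702) = 0.845 rad/s.
Peak time t_p = π/ω_d = π/0.845 = 3.72 s.

t_p ≈ 3.72 s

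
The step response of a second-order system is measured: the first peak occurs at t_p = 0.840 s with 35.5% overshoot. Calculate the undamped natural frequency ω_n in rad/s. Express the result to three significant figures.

ζ from %OS: ζ = |ln 0.355|/√(π²+ln²0.355) = 0.313.
From t_p = π/ω_d, ω_d = π/0.840 = 3.74 rad/s, so ω_n = ω_d/√(1−ζ²) = 3.94 rad/s.

ω_n ≈ 3.94 rad/s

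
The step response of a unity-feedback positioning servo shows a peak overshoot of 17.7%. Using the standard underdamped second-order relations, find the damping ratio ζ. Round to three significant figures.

ζ = −ln(OS)/√(π² + (ln OS)²). With OS = 0.177, ln OS = −1.732 and ζ = 1.732/3.587 = 0.483.

ζ ≈ 0.483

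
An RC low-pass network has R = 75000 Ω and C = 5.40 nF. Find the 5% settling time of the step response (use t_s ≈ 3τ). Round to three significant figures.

τ = RC = 75000 × 5.40 nF = 0.000405 s.
t_s ≈ 3τ = 0.00122 s.

t_s ≈ 0.00122 s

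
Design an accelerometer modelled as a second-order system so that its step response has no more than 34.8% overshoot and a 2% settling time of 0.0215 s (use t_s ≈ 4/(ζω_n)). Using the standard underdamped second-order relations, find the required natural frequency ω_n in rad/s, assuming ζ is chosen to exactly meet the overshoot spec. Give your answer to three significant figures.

ω_n ≈ 584 rad/s

From %OS = 100·exp(−πζ/√(1−ζ²)), invert to get ζ = −ln(OS)/√(π² + ln²(OS)) with OS = 0.348.
−ln 0.348 = 1.056, so ζ = 1.056/√(π² + 1.114) = 0.318.
From t_s ≈ 4/(ζω_n): ω_n = 4/(ζ·t_s) = 4/(0.318·0.0215) = 584 rad/s.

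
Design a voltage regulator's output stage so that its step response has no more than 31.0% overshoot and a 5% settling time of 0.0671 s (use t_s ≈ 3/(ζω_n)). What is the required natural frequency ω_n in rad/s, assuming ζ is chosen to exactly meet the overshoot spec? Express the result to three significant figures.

ω_n ≈ 128 rad/s

ζ = −ln(OS)/√(π² + (ln OS)²). With OS = 0.310, ln OS = −1.171 and ζ = 1.171/3.353 = 0.349.
From t_s ≈ 3/(ζω_n): ω_n = 3/(ζ·t_s) = 3/(0.349·0.0671) = 128 rad/s.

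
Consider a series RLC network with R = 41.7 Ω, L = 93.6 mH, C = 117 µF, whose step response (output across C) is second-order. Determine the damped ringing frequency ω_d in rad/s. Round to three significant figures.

For a series RLC circuit (capacitor voltage as output), ω_n = 1/√(LC) = 1/√(93.6 mH · 117 µF) = 302 rad/s.
ζ = (R/2)·√(C/L) = (41.7/2)·√(117 µF/93.6 mH) = 0.737.
ω_d = 302·√(1 − 0.737²) = 204 rad/s.

ω_d ≈ 204 rad/s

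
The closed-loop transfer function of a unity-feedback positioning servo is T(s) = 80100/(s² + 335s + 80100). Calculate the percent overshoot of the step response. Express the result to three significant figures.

%OS ≈ 9.96%

Comparing the denominator to s² + 2ζω_n s + ω_n²: ω_n = √80100 = 283 rad/s, and 2ζω_n = 335 so ζ = 335/(2·283) = 0.592.
Overshoot: exp(−π·0.592/√(1−0.592²)) = 0.0996, i.e. 9.96%.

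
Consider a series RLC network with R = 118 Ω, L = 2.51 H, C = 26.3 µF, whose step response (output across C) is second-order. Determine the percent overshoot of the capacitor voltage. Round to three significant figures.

%OS ≈ 54.3%

For a series RLC circuit (capacitor voltage as output), ω_n = 1/√(LC) = 1/√(2.51 H · 26.3 µF) = 123 rad/s.
ζ = (R/2)·√(C/L) = (118/2)·√(26.3 µF/2.51 H) = 0.191.
Overshoot: exp(−π·0.191/√(1−0.191²)) = 0.543, i.e. 54.3%.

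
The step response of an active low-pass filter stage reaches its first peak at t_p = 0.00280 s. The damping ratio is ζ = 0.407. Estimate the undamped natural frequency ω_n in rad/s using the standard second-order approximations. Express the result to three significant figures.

ω_n ≈ 1230 rad/s

Peak time t_p = π/ω_d, so ω_d = π/t_p = π/0.00280 = 1120 rad/s.
ω_n = ω_d/√(1−ζ²) = 1120/√0.834 = 1230 rad/s.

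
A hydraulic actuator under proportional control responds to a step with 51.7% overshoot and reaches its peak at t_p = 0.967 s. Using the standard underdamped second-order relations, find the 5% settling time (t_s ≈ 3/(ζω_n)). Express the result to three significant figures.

From the overshoot, ζ = −ln(OS)/√(π²+ln²(OS)) = 0.206.
t_p = π/ω_d ⇒ ω_d = 3.25 rad/s; then ω_n = ω_d/√(1−ζ²) = 3.32 rad/s.
t_s ≈ 3/(ζω_n) = 3/(0.206·3.32) = 4.40 s.

t_s ≈ 4.40 s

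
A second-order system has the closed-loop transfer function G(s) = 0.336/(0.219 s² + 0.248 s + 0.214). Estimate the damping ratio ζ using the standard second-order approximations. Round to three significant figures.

ζ ≈ 0.573

Dividing through by 0.219: denominator becomes s² + 1.132 s + 0.9772.
So ω_n = √0.9772 = 0.989 rad/s and ζ = 1.132/(2·0.989) = 0.573.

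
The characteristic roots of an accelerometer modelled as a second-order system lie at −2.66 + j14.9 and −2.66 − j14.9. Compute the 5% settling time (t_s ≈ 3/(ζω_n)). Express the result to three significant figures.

t_s ≈ 1.13 s

For poles at −σ ± jω_d, ζω_n = σ = 2.66, so t_s ≈ 3/σ = 1.13 s.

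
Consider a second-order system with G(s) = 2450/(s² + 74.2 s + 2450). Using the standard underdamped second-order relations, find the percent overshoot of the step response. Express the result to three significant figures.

Comparing the denominator to s² + 2ζω_n s + ω_n²: ω_n = √2450 = 49.5 rad/s, and 2ζω_n = 74.2 so ζ = 74.2/(2·49.5) = 0.750.
%OS = 100·exp(−πζ/√(1−ζ²)) = 2.85%.

%OS ≈ 2.85%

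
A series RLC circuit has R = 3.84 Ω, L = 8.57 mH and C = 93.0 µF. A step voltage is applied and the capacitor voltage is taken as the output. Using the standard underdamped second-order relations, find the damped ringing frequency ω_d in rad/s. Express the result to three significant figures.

ω_d ≈ 1100 rad/s

For a series RLC circuit (capacitor voltage as output), ω_n = 1/√(LC) = 1/√(8.57 mH · 93.0 µF) = 1120 rad/s.
ζ = (R/2)·√(C/L) = (3.84/2)·√(93.0 µF/8.57 mH) = 0.200.
The damped frequency ω_d = ω_n√(1−ζ²) = 1100 rad/s.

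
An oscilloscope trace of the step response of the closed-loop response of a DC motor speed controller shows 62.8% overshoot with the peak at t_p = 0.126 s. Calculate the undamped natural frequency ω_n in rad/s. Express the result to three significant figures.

ω_n ≈ 25.2 rad/s

ζ from %OS: ζ = |ln 0.628|/√(π²+ln²0.628) = 0.146.
t_p = π/ω_d ⇒ ω_d = 24.9 rad/s; then ω_n = ω_d/√(1−ζ²) = 25.2 rad/s.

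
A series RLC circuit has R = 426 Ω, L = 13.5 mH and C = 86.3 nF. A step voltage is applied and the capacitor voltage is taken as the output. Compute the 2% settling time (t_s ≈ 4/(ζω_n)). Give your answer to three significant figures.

t_s ≈ 0.000254 s

For a series RLC circuit (capacitor voltage as output), ω_n = 1/√(LC) = 1/√(13.5 mH · 86.3 nF) = 29300 rad/s.
ζ = (R/2)·√(C/L) = (426/2)·√(86.3 nF/13.5 mH) = 0.539.
t_s ≈ 4/(ζω_n) = 0.000254 s.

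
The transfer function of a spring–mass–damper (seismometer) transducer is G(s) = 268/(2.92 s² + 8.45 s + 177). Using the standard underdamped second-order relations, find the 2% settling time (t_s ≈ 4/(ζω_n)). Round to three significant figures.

t_s ≈ 2.76 s

Dividing through by 2.92: denominator becomes s² + 2.894 s + 60.62.
So ω_n = √60.62 = 7.79 rad/s and ζ = 2.894/(2·7.79) = 0.186.
t_s ≈ 4/(ζω_n) = 2.76 s.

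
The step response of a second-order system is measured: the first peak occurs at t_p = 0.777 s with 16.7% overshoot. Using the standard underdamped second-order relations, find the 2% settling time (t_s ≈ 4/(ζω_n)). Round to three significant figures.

t_s ≈ 1.74 s

From the overshoot, ζ = −ln(OS)/√(π²+ln²(OS)) = 0.495.
t_p = π/ω_d ⇒ ω_d = 4.04 rad/s; then ω_n = ω_d/√(1−ζ²) = 4.65 rad/s.
t_s ≈ 4/(ζω_n) = 4/(0.495·4.65) = 1.74 s.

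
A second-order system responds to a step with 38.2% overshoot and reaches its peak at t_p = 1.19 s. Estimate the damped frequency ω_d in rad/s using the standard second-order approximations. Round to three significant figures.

ω_d ≈ 2.64 rad/s

t_p = π/ω_d, so ω_d = π/1.19 = 2.64 rad/s.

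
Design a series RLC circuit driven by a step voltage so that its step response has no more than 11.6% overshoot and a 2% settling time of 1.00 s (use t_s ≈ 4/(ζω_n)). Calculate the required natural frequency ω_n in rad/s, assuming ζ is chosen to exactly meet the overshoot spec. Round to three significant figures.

ω_n ≈ 7.07 rad/s

Inverting the overshoot relation: ζ = |ln 0.116|/√(π² + ln²0.116) = 0.566.
From t_s ≈ 4/(ζω_n): ω_n = 4/(ζ·t_s) = 4/(0.566·1.00) = 7.07 rad/s.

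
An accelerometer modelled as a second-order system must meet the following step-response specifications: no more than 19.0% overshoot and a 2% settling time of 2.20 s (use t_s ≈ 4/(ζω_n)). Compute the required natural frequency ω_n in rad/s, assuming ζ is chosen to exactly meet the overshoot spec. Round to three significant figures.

ω_n ≈ 3.89 rad/s

ζ = −ln(OS)/√(π² + (ln OS)²). With OS = 0.190, ln OS = −1.661 and ζ = 1.661/3.554 = 0.467.
From t_s ≈ 4/(ζω_n): ω_n = 4/(ζ·t_s) = 4/(0.467·2.20) = 3.89 rad/s.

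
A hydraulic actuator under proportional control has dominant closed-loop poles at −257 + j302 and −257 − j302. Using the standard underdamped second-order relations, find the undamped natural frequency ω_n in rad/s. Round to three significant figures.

ω_n ≈ 397 rad/s

|pole| = ω_n = √(257² + 302²) = 397 rad/s; ζ = cos θ = σ/ω_n = 0.648.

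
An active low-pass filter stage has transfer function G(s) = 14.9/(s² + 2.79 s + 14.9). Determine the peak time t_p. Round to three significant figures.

ω_n = √14.9 = 3.86 rad/s; ζ = 2.79/(2·3.86) = 0.361.
The damped frequency ω_d = ω_n√(1−ζ²) = 3.60 rad/s. Then t_p = π/ω_d = 0.873 s.

t_p ≈ 0.873 s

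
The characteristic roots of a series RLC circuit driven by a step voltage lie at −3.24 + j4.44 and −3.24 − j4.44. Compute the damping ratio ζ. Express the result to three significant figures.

ζ ≈ 0.589

|pole| = ω_n = √(3.24² + 4.44²) = 5.50 rad/s; ζ = cos θ = σ/ω_n = 0.589.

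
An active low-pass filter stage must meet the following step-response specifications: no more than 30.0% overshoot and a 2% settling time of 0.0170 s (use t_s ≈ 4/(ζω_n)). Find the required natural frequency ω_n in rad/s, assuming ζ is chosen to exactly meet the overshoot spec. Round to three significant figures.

ω_n ≈ 658 rad/s

From %OS = 100·exp(−πζ/√(1−ζ²)), invert to get ζ = −ln(OS)/√(π² + ln²(OS)) with OS = 0.300.
−ln 0.300 = 1.204, so ζ = 1.204/√(π² + 1.450) = 0.358.
From t_s ≈ 4/(ζω_n): ω_n = 4/(ζ·t_s) = 4/(0.358·0.0170) = 658 rad/s.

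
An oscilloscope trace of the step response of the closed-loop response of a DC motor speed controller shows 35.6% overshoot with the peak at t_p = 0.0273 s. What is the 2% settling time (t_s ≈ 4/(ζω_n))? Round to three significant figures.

The overshoot fixes ζ = −ln(OS)/√(π²+ln²(OS)) = 0.312.
From t_p = π/ω_d, ω_d = π/0.0273 = 115 rad/s, so ω_n = ω_d/√(1−ζ²) = 121 rad/s.
t_s ≈ 4/(ζω_n) = 4/(0.312·121) = 0.106 s.

t_s ≈ 0.106 s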